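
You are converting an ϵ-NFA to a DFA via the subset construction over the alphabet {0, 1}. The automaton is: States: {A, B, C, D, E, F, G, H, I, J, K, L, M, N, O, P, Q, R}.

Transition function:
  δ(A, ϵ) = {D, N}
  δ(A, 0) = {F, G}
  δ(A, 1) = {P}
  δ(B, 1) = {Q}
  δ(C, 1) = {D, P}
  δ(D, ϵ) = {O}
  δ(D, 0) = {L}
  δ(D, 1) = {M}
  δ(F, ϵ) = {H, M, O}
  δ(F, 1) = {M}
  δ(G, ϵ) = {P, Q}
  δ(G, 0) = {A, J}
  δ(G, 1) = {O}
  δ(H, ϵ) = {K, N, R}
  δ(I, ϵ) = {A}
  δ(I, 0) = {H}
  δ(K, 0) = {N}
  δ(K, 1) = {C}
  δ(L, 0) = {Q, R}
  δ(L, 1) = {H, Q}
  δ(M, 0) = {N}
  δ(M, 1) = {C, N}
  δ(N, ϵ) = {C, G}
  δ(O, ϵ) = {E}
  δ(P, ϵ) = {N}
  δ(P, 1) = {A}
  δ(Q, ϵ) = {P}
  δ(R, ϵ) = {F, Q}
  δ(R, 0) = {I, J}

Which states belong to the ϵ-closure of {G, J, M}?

Start with {G, J, M}.
From G via ϵ: add P, Q.
From P via ϵ: add N.
From N via ϵ: add C.
No new states can be added; the closed set is {C, G, J, M, N, P, Q}.

{C, G, J, M, N, P, Q}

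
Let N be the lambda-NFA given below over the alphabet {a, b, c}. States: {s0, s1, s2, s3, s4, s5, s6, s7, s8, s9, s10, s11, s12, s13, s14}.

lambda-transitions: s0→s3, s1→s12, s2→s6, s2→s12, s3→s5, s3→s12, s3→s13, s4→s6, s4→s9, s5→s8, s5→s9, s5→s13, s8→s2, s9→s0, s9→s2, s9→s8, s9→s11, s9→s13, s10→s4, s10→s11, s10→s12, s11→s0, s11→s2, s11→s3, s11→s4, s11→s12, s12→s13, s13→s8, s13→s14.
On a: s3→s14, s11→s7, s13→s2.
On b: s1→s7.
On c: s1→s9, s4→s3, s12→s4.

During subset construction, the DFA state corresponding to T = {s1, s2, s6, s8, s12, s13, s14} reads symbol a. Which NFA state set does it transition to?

{s2, s6, s8, s12, s13, s14}

s13 on a → {s2}.
No a-transition from s1, s2, s6, s8, s12, s14.
Union after reading a: {s2}.
Now take the lambda-closure:
From s2 via lambda: add s6, s12.
From s12 via lambda: add s13.
From s13 via lambda: add s8, s14.
No new states can be added; the closed set is {s2, s6, s8, s12, s13, s14}.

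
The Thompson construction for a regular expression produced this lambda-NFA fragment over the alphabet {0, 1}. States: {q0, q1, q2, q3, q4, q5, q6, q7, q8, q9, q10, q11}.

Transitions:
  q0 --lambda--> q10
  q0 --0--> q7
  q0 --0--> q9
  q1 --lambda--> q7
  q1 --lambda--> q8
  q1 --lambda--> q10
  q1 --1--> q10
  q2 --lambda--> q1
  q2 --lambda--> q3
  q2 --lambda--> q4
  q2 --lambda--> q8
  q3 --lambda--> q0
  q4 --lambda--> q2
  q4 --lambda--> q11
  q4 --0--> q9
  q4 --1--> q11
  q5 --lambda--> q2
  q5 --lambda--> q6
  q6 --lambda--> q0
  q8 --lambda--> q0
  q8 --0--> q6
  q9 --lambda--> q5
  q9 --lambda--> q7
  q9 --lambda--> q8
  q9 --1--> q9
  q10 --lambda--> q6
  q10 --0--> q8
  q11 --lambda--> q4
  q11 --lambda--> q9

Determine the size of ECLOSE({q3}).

Start with {q3}.
From q3 via lambda: add q0.
From q0 via lambda: add q10.
From q10 via lambda: add q6.
lambda-closure = {q0, q3, q6, q10}, which has 4 states.

4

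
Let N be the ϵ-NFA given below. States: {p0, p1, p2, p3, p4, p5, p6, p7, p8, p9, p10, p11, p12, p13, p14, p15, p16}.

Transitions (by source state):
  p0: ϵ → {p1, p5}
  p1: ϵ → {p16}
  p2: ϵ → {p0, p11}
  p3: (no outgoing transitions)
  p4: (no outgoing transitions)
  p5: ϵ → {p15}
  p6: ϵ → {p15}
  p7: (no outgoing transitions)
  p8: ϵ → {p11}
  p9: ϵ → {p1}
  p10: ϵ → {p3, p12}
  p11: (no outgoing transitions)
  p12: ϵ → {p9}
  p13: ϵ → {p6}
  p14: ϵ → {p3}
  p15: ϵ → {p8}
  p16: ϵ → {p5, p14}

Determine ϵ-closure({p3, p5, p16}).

{p3, p5, p8, p11, p14, p15, p16}

Start with {p3, p5, p16}.
From p5 via ϵ: add p15.
From p16 via ϵ: add p14.
From p15 via ϵ: add p8.
From p8 via ϵ: add p11.
No new states can be added; the closed set is {p3, p5, p8, p11, p14, p15, p16}.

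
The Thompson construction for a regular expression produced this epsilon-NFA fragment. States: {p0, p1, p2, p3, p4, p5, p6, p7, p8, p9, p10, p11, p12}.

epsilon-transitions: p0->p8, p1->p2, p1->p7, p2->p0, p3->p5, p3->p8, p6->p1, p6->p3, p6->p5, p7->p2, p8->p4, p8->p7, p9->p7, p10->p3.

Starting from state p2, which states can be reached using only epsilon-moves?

Start with {p2}.
From p2 via epsilon: add p0.
From p0 via epsilon: add p8.
From p8 via epsilon: add p4, p7.
No new states can be added; the closed set is {p0, p2, p4, p7, p8}.

{p0, p2, p4, p7, p8}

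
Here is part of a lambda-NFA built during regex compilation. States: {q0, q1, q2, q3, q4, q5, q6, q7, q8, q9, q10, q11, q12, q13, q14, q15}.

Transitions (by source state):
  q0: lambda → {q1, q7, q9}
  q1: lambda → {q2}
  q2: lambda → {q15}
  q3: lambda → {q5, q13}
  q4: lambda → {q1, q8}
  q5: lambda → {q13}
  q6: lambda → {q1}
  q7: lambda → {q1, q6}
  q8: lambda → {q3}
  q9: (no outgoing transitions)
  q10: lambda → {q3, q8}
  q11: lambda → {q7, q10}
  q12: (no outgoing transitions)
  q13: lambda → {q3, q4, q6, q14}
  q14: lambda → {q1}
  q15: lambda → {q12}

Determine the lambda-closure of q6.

{q1, q2, q6, q12, q15}

Start with {q6}.
From q6 via lambda: add q1.
From q1 via lambda: add q2.
From q2 via lambda: add q15.
From q15 via lambda: add q12.
No new states can be added; the closed set is {q1, q2, q6, q12, q15}.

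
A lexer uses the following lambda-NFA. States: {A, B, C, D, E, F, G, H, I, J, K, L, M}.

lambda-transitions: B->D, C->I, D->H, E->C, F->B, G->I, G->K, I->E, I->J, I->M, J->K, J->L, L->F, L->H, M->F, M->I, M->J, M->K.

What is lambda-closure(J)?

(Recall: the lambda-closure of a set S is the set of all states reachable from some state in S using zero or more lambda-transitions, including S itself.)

{B, D, F, H, J, K, L}

Start with {J}.
From J via lambda: add K, L.
From L via lambda: add F, H.
From F via lambda: add B.
From B via lambda: add D.
No new states can be added; the closed set is {B, D, F, H, J, K, L}.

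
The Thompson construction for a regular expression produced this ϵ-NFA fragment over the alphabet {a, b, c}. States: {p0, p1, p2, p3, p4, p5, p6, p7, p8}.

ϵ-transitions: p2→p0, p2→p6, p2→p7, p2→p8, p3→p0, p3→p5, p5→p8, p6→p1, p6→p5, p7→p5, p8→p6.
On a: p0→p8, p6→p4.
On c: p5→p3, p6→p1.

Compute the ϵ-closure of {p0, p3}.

Start with {p0, p3}.
From p3 via ϵ: add p5.
From p5 via ϵ: add p8.
From p8 via ϵ: add p6.
From p6 via ϵ: add p1.
No new states can be added; the closed set is {p0, p1, p3, p5, p6, p8}.

{p0, p1, p3, p5, p6, p8}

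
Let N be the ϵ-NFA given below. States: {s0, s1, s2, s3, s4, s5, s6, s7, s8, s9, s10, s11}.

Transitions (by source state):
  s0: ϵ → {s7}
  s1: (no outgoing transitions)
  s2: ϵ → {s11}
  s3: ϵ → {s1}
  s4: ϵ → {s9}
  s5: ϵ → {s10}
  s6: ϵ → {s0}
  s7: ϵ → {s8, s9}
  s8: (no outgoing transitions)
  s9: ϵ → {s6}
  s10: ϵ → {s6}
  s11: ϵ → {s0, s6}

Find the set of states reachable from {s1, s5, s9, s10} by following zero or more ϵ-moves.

Start with {s1, s5, s9, s10}.
From s9 via ϵ: add s6.
From s6 via ϵ: add s0.
From s0 via ϵ: add s7.
From s7 via ϵ: add s8.
No new states can be added; the closed set is {s0, s1, s5, s6, s7, s8, s9, s10}.

{s0, s1, s5, s6, s7, s8, s9, s10}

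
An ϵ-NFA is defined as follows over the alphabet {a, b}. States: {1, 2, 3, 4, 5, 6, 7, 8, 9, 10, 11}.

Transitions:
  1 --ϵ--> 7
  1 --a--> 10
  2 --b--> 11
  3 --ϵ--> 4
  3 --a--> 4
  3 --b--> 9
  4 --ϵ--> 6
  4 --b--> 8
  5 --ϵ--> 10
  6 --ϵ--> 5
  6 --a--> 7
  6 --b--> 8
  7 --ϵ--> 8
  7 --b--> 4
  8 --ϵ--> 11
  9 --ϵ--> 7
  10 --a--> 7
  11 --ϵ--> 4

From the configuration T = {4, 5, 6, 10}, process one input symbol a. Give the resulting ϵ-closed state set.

{4, 5, 6, 7, 8, 10, 11}

6 on a → {7}.
10 on a → {7}.
No a-transition from 4, 5.
Union after reading a: {7}.
Now take the ϵ-closure:
From 7 via ϵ: add 8.
From 8 via ϵ: add 11.
From 11 via ϵ: add 4.
From 4 via ϵ: add 6.
From 6 via ϵ: add 5.
From 5 via ϵ: add 10.
No new states can be added; the closed set is {4, 5, 6, 7, 8, 10, 11}.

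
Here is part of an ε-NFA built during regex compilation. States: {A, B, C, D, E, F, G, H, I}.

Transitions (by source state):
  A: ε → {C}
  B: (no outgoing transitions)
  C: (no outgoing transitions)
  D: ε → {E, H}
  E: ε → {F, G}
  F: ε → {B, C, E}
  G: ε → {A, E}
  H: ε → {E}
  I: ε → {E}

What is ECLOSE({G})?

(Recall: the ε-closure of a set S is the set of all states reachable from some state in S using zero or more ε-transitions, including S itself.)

Start with {G}.
From G via ε: add A, E.
From A via ε: add C.
From E via ε: add F.
From F via ε: add B.
No new states can be added; the closed set is {A, B, C, E, F, G}.

{A, B, C, E, F, G}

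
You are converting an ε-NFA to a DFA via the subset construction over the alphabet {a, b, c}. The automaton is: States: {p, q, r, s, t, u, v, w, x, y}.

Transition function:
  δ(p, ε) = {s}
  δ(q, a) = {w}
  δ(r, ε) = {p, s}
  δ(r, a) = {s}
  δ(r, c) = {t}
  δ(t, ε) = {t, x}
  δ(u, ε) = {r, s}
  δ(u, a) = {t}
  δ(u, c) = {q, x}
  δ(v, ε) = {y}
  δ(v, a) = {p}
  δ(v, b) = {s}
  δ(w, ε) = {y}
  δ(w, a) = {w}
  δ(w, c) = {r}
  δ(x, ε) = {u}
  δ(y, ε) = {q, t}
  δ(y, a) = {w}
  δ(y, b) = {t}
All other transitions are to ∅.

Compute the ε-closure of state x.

{p, r, s, u, x}

Start with {x}.
From x via ε: add u.
From u via ε: add r, s.
From r via ε: add p.
No new states can be added; the closed set is {p, r, s, u, x}.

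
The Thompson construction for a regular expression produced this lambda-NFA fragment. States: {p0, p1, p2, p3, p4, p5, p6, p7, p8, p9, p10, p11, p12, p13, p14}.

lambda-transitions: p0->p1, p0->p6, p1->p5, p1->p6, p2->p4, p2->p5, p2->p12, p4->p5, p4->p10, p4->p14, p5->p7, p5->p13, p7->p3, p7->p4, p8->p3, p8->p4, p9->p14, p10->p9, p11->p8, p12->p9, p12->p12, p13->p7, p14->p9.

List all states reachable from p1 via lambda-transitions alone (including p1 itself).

{p1, p3, p4, p5, p6, p7, p9, p10, p13, p14}

Start with {p1}.
From p1 via lambda: add p5, p6.
From p5 via lambda: add p7, p13.
From p7 via lambda: add p3, p4.
From p4 via lambda: add p10, p14.
From p10 via lambda: add p9.
No new states can be added; the closed set is {p1, p3, p4, p5, p6, p7, p9, p10, p13, p14}.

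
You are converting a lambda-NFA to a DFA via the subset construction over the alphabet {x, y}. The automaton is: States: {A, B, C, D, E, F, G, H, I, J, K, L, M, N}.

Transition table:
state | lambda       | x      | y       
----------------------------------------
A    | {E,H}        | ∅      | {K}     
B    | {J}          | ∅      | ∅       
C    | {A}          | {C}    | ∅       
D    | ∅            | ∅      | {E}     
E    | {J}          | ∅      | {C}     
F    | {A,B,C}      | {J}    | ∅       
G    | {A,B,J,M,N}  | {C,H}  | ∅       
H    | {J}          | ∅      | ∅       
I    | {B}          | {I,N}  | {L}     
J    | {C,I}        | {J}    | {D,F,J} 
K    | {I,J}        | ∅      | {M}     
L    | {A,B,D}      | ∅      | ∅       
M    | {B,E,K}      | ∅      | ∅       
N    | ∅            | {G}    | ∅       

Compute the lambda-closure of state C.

{A, B, C, E, H, I, J}

Start with {C}.
From C via lambda: add A.
From A via lambda: add E, H.
From E via lambda: add J.
From J via lambda: add I.
From I via lambda: add B.
No new states can be added; the closed set is {A, B, C, E, H, I, J}.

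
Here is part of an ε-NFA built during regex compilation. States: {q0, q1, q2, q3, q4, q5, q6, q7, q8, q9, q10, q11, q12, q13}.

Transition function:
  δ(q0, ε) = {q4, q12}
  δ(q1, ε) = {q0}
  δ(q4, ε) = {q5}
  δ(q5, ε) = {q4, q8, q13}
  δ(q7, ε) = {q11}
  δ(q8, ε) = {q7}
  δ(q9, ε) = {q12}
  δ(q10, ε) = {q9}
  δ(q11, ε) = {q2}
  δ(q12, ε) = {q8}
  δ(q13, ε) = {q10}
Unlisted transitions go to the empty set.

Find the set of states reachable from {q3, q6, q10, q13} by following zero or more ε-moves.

{q2, q3, q6, q7, q8, q9, q10, q11, q12, q13}

Start with {q3, q6, q10, q13}.
From q10 via ε: add q9.
From q9 via ε: add q12.
From q12 via ε: add q8.
From q8 via ε: add q7.
From q7 via ε: add q11.
From q11 via ε: add q2.
No new states can be added; the closed set is {q2, q3, q6, q7, q8, q9, q10, q11, q12, q13}.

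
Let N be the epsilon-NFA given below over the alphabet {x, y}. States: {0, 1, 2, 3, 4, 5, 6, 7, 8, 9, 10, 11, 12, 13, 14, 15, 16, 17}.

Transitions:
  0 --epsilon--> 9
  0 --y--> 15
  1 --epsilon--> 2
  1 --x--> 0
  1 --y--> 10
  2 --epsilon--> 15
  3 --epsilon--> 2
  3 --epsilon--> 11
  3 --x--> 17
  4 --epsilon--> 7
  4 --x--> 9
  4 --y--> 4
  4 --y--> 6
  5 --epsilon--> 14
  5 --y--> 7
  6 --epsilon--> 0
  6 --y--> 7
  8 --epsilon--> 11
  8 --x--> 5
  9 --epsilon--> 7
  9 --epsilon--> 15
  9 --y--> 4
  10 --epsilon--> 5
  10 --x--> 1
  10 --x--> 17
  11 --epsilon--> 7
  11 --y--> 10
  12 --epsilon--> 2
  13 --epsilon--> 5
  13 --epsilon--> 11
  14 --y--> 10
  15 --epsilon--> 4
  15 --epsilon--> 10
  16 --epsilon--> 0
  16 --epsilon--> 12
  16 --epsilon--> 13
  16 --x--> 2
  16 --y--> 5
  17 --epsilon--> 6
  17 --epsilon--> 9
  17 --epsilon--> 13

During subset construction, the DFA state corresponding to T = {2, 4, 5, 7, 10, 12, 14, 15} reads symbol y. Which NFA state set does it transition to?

4 on y → {4, 6}.
5 on y → {7}.
14 on y → {10}.
No y-transition from 2, 7, 10, 12, 15.
Union after reading y: {4, 6, 7, 10}.
Now take the epsilon-closure:
From 6 via epsilon: add 0.
From 10 via epsilon: add 5.
From 0 via epsilon: add 9.
From 5 via epsilon: add 14.
From 9 via epsilon: add 15.
No new states can be added; the closed set is {0, 4, 5, 6, 7, 9, 10, 14, 15}.

{0, 4, 5, 6, 7, 9, 10, 14, 15}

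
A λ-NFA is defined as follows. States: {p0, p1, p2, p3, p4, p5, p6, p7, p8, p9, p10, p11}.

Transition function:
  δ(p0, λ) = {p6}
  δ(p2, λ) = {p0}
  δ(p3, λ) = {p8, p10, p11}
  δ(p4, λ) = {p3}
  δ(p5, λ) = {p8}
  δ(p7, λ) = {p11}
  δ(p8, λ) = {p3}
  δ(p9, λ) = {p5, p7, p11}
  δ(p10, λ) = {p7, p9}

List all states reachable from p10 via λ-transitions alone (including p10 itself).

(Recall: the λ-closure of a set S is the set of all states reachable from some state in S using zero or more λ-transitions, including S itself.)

Start with {p10}.
From p10 via λ: add p7, p9.
From p7 via λ: add p11.
From p9 via λ: add p5.
From p5 via λ: add p8.
From p8 via λ: add p3.
No new states can be added; the closed set is {p3, p5, p7, p8, p9, p10, p11}.

{p3, p5, p7, p8, p9, p10, p11}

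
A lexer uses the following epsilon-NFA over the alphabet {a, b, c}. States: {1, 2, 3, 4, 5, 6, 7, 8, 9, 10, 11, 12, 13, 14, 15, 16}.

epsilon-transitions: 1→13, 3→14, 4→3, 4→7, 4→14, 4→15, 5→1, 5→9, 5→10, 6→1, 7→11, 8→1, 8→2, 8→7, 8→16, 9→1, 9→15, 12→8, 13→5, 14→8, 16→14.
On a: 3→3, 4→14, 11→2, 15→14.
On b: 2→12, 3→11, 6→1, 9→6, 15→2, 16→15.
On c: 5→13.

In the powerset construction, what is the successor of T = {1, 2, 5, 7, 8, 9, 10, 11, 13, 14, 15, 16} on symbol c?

{1, 5, 9, 10, 13, 15}

5 on c → {13}.
No c-transition from 1, 2, 7, 8, 9, 10, 11, 13, 14, 15, 16.
Union after reading c: {13}.
Now take the epsilon-closure:
From 13 via epsilon: add 5.
From 5 via epsilon: add 1, 9, 10.
From 9 via epsilon: add 15.
No new states can be added; the closed set is {1, 5, 9, 10, 13, 15}.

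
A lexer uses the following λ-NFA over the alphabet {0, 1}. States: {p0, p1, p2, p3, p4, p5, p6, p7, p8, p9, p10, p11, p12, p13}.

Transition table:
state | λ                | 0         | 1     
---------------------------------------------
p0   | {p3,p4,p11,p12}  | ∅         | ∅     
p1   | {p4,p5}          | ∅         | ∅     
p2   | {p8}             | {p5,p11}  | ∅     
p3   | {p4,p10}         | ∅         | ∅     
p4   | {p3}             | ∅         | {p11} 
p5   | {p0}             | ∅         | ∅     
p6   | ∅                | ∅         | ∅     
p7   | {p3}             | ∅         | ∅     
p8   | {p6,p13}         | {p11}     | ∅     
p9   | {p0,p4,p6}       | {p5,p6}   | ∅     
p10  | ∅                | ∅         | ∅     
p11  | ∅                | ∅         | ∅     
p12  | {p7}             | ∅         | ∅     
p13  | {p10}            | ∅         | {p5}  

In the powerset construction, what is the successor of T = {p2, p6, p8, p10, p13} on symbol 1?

{p0, p3, p4, p5, p7, p10, p11, p12}

p13 on 1 → {p5}.
No 1-transition from p2, p6, p8, p10.
Union after reading 1: {p5}.
Now take the λ-closure:
From p5 via λ: add p0.
From p0 via λ: add p3, p4, p11, p12.
From p3 via λ: add p10.
From p12 via λ: add p7.
No new states can be added; the closed set is {p0, p3, p4, p5, p7, p10, p11, p12}.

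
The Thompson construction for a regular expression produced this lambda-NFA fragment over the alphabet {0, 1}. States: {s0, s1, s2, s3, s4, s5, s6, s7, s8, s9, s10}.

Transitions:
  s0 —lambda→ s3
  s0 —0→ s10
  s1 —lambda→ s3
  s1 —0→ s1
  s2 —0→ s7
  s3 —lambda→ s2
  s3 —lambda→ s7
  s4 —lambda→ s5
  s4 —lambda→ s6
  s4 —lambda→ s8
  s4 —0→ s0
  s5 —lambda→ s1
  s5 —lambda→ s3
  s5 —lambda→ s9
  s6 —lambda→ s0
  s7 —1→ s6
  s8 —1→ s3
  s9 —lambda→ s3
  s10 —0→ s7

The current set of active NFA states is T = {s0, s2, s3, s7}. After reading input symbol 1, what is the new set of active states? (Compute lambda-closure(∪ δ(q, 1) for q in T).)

s7 on 1 → {s6}.
No 1-transition from s0, s2, s3.
Union after reading 1: {s6}.
Now take the lambda-closure:
From s6 via lambda: add s0.
From s0 via lambda: add s3.
From s3 via lambda: add s2, s7.
No new states can be added; the closed set is {s0, s2, s3, s6, s7}.

{s0, s2, s3, s6, s7}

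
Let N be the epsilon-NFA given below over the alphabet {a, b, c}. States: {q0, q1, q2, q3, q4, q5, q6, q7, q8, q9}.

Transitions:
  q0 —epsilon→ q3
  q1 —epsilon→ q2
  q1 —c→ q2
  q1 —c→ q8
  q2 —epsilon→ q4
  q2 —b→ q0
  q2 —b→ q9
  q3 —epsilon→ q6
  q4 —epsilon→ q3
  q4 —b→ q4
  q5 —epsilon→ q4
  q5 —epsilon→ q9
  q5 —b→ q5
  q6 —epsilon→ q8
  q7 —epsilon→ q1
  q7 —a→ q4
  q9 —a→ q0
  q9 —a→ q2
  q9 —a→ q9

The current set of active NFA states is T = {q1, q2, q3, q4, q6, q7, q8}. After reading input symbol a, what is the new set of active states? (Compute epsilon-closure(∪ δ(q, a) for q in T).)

q7 on a → {q4}.
No a-transition from q1, q2, q3, q4, q6, q8.
Union after reading a: {q4}.
Now take the epsilon-closure:
From q4 via epsilon: add q3.
From q3 via epsilon: add q6.
From q6 via epsilon: add q8.
No new states can be added; the closed set is {q3, q4, q6, q8}.

{q3, q4, q6, q8}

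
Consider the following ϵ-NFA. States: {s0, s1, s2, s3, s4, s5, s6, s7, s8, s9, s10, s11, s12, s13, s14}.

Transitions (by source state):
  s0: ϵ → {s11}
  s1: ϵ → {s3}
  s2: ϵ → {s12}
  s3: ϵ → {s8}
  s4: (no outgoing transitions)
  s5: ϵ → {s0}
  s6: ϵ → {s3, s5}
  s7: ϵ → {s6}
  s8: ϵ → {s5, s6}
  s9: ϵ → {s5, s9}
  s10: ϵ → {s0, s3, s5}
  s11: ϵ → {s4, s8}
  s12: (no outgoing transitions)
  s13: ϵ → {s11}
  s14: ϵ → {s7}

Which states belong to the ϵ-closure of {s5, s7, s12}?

Start with {s5, s7, s12}.
From s5 via ϵ: add s0.
From s7 via ϵ: add s6.
From s0 via ϵ: add s11.
From s6 via ϵ: add s3.
From s3 via ϵ: add s8.
From s11 via ϵ: add s4.
No new states can be added; the closed set is {s0, s3, s4, s5, s6, s7, s8, s11, s12}.

{s0, s3, s4, s5, s6, s7, s8, s11, s12}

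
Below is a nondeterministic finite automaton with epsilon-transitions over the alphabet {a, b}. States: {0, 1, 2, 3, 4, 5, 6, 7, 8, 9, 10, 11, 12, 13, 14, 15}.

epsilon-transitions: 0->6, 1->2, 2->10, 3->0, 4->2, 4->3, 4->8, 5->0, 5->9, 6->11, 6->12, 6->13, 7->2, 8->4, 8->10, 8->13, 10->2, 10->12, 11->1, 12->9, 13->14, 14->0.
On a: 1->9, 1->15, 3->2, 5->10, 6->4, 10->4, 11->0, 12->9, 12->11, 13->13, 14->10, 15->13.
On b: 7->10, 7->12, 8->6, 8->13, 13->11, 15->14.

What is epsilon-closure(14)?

{0, 1, 2, 6, 9, 10, 11, 12, 13, 14}

Start with {14}.
From 14 via epsilon: add 0.
From 0 via epsilon: add 6.
From 6 via epsilon: add 11, 12, 13.
From 11 via epsilon: add 1.
From 12 via epsilon: add 9.
From 1 via epsilon: add 2.
From 2 via epsilon: add 10.
No new states can be added; the closed set is {0, 1, 2, 6, 9, 10, 11, 12, 13, 14}.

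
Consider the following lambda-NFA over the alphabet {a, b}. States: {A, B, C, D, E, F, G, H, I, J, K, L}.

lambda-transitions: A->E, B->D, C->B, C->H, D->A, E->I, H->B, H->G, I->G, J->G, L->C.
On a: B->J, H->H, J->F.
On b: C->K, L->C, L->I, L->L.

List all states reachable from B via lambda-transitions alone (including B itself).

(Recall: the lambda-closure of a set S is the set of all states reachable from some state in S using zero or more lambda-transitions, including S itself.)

{A, B, D, E, G, I}

Start with {B}.
From B via lambda: add D.
From D via lambda: add A.
From A via lambda: add E.
From E via lambda: add I.
From I via lambda: add G.
No new states can be added; the closed set is {A, B, D, E, G, I}.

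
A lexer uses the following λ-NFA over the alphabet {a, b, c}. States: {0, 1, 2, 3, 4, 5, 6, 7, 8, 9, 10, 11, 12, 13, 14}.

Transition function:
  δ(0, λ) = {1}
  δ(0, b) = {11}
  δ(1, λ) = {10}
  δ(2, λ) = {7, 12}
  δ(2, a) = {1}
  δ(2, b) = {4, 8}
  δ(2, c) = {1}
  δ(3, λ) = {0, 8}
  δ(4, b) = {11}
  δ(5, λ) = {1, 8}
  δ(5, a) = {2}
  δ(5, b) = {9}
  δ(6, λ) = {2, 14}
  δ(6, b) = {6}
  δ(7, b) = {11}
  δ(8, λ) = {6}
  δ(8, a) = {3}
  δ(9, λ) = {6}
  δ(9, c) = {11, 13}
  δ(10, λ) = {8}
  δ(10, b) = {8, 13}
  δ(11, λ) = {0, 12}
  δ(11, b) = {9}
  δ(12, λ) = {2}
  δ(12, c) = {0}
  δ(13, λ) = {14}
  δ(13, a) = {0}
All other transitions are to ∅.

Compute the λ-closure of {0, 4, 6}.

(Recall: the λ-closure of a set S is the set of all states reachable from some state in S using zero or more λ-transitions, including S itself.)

Start with {0, 4, 6}.
From 0 via λ: add 1.
From 6 via λ: add 2, 14.
From 1 via λ: add 10.
From 2 via λ: add 7, 12.
From 10 via λ: add 8.
No new states can be added; the closed set is {0, 1, 2, 4, 6, 7, 8, 10, 12, 14}.

{0, 1, 2, 4, 6, 7, 8, 10, 12, 14}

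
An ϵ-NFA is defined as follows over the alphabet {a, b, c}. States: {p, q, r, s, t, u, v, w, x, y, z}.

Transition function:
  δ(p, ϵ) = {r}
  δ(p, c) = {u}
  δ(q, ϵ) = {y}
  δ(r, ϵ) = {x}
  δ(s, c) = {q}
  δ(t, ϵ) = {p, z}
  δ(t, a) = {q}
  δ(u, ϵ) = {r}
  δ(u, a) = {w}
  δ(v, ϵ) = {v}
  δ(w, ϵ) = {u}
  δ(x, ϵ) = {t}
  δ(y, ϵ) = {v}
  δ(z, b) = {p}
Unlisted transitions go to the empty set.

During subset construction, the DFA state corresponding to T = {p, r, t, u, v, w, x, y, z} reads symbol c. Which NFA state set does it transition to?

p on c → {u}.
No c-transition from r, t, u, v, w, x, y, z.
Union after reading c: {u}.
Now take the ϵ-closure:
From u via ϵ: add r.
From r via ϵ: add x.
From x via ϵ: add t.
From t via ϵ: add p, z.
No new states can be added; the closed set is {p, r, t, u, x, z}.

{p, r, t, u, x, z}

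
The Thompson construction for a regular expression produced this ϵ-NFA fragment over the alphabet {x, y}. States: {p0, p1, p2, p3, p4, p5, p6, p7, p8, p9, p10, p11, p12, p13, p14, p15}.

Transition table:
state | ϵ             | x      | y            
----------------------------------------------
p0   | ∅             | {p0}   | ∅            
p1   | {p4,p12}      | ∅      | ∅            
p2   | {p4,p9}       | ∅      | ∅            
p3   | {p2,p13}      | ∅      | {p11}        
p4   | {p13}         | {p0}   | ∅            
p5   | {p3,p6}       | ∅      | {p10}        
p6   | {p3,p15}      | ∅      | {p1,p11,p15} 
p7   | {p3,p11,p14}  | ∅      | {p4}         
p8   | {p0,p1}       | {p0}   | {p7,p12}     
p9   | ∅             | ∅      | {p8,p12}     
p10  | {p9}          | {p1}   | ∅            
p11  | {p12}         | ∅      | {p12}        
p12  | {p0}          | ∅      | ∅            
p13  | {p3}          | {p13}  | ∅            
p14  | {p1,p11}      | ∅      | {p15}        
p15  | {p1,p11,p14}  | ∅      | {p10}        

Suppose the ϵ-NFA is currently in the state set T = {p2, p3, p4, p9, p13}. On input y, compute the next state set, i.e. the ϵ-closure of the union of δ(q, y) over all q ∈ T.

p3 on y → {p11}.
p9 on y → {p8, p12}.
No y-transition from p2, p4, p13.
Union after reading y: {p8, p11, p12}.
Now take the ϵ-closure:
From p8 via ϵ: add p0, p1.
From p1 via ϵ: add p4.
From p4 via ϵ: add p13.
From p13 via ϵ: add p3.
From p3 via ϵ: add p2.
From p2 via ϵ: add p9.
No new states can be added; the closed set is {p0, p1, p2, p3, p4, p8, p9, p11, p12, p13}.

{p0, p1, p2, p3, p4, p8, p9, p11, p12, p13}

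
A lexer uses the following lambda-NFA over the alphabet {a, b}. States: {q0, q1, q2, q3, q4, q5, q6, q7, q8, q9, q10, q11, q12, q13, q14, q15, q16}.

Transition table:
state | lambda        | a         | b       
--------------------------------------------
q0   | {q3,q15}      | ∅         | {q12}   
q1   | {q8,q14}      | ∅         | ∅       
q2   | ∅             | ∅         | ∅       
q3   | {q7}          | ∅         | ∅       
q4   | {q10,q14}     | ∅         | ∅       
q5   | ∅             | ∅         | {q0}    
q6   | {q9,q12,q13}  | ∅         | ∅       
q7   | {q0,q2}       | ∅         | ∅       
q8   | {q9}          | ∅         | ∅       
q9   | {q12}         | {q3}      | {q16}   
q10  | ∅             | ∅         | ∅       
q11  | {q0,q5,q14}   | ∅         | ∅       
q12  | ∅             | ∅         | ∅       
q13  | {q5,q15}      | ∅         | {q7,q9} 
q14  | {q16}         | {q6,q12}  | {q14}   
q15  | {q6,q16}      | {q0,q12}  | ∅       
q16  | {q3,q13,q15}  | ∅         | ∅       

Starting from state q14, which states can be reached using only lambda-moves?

{q0, q2, q3, q5, q6, q7, q9, q12, q13, q14, q15, q16}

Start with {q14}.
From q14 via lambda: add q16.
From q16 via lambda: add q3, q13, q15.
From q3 via lambda: add q7.
From q13 via lambda: add q5.
From q15 via lambda: add q6.
From q6 via lambda: add q9, q12.
From q7 via lambda: add q0, q2.
No new states can be added; the closed set is {q0, q2, q3, q5, q6, q7, q9, q12, q13, q14, q15, q16}.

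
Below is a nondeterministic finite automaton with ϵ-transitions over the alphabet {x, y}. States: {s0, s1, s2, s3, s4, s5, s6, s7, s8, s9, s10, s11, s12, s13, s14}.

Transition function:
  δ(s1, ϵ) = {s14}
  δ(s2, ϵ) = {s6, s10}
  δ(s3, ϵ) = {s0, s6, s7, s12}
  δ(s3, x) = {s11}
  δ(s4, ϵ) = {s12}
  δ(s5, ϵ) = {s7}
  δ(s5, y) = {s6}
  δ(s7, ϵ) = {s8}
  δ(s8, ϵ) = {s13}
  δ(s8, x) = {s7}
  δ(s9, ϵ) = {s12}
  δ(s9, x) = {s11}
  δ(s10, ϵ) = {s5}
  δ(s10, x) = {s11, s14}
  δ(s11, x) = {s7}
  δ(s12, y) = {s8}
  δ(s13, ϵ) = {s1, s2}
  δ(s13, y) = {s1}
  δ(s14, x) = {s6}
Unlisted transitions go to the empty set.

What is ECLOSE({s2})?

{s1, s2, s5, s6, s7, s8, s10, s13, s14}

Start with {s2}.
From s2 via ϵ: add s6, s10.
From s10 via ϵ: add s5.
From s5 via ϵ: add s7.
From s7 via ϵ: add s8.
From s8 via ϵ: add s13.
From s13 via ϵ: add s1.
From s1 via ϵ: add s14.
No new states can be added; the closed set is {s1, s2, s5, s6, s7, s8, s10, s13, s14}.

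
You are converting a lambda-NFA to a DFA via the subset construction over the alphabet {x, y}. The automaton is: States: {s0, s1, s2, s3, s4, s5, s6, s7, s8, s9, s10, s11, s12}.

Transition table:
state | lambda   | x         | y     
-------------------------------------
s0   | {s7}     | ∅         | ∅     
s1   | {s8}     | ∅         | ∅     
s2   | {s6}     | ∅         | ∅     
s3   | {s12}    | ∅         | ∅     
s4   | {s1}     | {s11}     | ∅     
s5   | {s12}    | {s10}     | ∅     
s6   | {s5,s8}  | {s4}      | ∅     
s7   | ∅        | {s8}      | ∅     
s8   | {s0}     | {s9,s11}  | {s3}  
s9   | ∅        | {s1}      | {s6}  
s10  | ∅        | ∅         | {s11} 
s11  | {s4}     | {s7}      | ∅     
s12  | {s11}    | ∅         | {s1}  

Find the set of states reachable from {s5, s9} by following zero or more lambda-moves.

Start with {s5, s9}.
From s5 via lambda: add s12.
From s12 via lambda: add s11.
From s11 via lambda: add s4.
From s4 via lambda: add s1.
From s1 via lambda: add s8.
From s8 via lambda: add s0.
From s0 via lambda: add s7.
No new states can be added; the closed set is {s0, s1, s4, s5, s7, s8, s9, s11, s12}.

{s0, s1, s4, s5, s7, s8, s9, s11, s12}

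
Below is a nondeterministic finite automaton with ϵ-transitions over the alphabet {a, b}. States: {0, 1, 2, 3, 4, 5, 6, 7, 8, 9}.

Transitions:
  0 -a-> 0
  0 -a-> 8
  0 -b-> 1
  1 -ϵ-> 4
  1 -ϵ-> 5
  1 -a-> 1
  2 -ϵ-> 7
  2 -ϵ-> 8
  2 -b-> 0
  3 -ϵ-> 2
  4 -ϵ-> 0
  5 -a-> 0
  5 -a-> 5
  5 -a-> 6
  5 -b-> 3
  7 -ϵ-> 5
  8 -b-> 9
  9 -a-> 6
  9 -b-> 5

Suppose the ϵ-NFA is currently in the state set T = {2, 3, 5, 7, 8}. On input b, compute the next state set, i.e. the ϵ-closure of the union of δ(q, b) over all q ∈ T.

2 on b → {0}.
5 on b → {3}.
8 on b → {9}.
No b-transition from 3, 7.
Union after reading b: {0, 3, 9}.
Now take the ϵ-closure:
From 3 via ϵ: add 2.
From 2 via ϵ: add 7, 8.
From 7 via ϵ: add 5.
No new states can be added; the closed set is {0, 2, 3, 5, 7, 8, 9}.

{0, 2, 3, 5, 7, 8, 9}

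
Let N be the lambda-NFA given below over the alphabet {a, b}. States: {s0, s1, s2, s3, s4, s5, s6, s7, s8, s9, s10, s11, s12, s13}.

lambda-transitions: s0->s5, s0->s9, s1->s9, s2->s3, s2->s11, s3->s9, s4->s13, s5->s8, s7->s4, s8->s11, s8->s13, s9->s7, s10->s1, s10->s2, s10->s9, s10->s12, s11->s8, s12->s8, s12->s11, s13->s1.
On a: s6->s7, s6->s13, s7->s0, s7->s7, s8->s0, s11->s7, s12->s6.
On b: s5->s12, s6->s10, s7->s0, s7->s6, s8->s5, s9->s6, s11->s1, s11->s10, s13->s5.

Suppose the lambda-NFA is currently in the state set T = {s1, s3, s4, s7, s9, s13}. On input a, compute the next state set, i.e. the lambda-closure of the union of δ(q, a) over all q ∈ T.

{s0, s1, s4, s5, s7, s8, s9, s11, s13}

s7 on a → {s0, s7}.
No a-transition from s1, s3, s4, s9, s13.
Union after reading a: {s0, s7}.
Now take the lambda-closure:
From s0 via lambda: add s5, s9.
From s7 via lambda: add s4.
From s4 via lambda: add s13.
From s5 via lambda: add s8.
From s8 via lambda: add s11.
From s13 via lambda: add s1.
No new states can be added; the closed set is {s0, s1, s4, s5, s7, s8, s9, s11, s13}.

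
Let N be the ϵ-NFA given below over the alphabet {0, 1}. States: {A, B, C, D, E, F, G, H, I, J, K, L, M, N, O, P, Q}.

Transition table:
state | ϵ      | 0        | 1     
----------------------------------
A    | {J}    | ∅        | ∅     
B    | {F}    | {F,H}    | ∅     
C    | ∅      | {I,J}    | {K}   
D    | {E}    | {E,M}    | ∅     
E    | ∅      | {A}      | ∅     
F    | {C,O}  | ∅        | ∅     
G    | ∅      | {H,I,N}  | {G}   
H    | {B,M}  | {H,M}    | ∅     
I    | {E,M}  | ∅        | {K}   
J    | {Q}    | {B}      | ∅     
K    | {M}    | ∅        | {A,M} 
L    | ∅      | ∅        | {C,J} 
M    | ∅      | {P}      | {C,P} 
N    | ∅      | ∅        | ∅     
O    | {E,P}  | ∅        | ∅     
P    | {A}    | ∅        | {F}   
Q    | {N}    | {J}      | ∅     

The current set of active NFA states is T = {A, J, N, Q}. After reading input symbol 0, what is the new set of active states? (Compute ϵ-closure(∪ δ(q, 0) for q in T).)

J on 0 → {B}.
Q on 0 → {J}.
No 0-transition from A, N.
Union after reading 0: {B, J}.
Now take the ϵ-closure:
From B via ϵ: add F.
From J via ϵ: add Q.
From F via ϵ: add C, O.
From Q via ϵ: add N.
From O via ϵ: add E, P.
From P via ϵ: add A.
No new states can be added; the closed set is {A, B, C, E, F, J, N, O, P, Q}.

{A, B, C, E, F, J, N, O, P, Q}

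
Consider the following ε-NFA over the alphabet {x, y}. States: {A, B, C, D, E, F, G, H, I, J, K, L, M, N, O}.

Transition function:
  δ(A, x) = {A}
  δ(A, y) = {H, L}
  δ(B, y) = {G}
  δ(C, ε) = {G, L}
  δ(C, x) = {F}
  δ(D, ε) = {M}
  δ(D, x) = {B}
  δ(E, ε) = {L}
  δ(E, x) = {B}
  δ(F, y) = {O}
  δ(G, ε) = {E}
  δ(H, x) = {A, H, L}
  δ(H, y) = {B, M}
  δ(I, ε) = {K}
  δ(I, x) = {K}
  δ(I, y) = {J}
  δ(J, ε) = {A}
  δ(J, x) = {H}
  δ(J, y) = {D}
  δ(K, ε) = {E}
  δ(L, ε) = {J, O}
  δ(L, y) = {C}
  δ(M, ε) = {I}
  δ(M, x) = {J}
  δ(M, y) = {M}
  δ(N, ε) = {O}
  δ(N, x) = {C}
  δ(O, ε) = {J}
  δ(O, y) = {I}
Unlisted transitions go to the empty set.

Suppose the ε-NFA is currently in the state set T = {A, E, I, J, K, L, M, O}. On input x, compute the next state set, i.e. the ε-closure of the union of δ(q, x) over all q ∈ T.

{A, B, E, H, J, K, L, O}

A on x → {A}.
E on x → {B}.
I on x → {K}.
J on x → {H}.
M on x → {J}.
No x-transition from K, L, O.
Union after reading x: {A, B, H, J, K}.
Now take the ε-closure:
From K via ε: add E.
From E via ε: add L.
From L via ε: add O.
No new states can be added; the closed set is {A, B, E, H, J, K, L, O}.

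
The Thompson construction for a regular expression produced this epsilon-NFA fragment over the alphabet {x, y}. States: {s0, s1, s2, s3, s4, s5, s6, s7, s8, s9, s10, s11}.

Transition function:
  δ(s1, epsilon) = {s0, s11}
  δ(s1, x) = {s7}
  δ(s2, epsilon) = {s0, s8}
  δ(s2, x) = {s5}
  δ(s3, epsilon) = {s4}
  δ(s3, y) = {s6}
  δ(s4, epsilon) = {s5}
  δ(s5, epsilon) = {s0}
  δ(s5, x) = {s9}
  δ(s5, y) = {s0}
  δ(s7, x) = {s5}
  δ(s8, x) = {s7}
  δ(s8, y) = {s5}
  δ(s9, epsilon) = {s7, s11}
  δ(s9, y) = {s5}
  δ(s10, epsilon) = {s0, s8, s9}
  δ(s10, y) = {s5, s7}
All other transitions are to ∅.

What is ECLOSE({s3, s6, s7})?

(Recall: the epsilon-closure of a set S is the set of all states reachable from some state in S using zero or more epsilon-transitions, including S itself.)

Start with {s3, s6, s7}.
From s3 via epsilon: add s4.
From s4 via epsilon: add s5.
From s5 via epsilon: add s0.
No new states can be added; the closed set is {s0, s3, s4, s5, s6, s7}.

{s0, s3, s4, s5, s6, s7}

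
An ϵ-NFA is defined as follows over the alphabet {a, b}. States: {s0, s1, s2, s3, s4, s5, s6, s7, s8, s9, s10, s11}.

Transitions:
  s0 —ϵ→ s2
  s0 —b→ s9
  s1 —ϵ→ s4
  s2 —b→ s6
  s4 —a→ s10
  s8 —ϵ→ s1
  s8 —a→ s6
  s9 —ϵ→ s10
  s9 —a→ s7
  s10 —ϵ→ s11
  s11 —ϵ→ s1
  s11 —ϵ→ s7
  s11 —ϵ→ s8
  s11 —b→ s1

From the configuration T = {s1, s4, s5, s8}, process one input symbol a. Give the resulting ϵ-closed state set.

s4 on a → {s10}.
s8 on a → {s6}.
No a-transition from s1, s5.
Union after reading a: {s6, s10}.
Now take the ϵ-closure:
From s10 via ϵ: add s11.
From s11 via ϵ: add s1, s7, s8.
From s1 via ϵ: add s4.
No new states can be added; the closed set is {s1, s4, s6, s7, s8, s10, s11}.

{s1, s4, s6, s7, s8, s10, s11}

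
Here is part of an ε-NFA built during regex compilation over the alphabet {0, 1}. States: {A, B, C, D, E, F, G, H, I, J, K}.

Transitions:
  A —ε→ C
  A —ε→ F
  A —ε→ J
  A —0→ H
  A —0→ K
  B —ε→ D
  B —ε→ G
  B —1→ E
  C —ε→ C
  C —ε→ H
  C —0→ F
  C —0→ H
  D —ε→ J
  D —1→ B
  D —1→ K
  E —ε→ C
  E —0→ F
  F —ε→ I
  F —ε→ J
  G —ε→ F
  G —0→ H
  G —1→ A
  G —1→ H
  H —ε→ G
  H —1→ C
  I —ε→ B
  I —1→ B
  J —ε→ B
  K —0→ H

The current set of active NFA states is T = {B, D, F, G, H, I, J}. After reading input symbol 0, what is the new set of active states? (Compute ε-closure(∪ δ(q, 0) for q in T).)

G on 0 → {H}.
No 0-transition from B, D, F, H, I, J.
Union after reading 0: {H}.
Now take the ε-closure:
From H via ε: add G.
From G via ε: add F.
From F via ε: add I, J.
From I via ε: add B.
From B via ε: add D.
No new states can be added; the closed set is {B, D, F, G, H, I, J}.

{B, D, F, G, H, I, J}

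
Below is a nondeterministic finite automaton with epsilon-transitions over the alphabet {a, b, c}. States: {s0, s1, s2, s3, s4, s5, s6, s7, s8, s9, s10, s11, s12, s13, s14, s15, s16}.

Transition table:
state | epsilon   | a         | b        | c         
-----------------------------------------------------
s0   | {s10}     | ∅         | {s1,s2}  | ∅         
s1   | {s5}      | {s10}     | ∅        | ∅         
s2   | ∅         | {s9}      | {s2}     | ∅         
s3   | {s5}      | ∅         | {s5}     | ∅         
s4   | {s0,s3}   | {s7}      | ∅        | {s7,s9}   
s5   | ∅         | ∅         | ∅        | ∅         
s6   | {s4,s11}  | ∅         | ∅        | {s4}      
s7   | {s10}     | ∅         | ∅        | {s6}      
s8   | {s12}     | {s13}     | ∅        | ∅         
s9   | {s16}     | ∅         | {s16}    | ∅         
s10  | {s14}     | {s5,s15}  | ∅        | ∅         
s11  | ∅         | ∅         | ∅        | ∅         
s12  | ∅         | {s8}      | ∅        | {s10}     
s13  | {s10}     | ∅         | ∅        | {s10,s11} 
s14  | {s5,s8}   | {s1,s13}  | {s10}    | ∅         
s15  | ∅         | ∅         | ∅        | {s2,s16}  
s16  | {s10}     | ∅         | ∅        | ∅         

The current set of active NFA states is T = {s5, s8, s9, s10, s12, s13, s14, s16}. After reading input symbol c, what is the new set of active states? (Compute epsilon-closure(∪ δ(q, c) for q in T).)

s12 on c → {s10}.
s13 on c → {s10, s11}.
No c-transition from s5, s8, s9, s10, s14, s16.
Union after reading c: {s10, s11}.
Now take the epsilon-closure:
From s10 via epsilon: add s14.
From s14 via epsilon: add s5, s8.
From s8 via epsilon: add s12.
No new states can be added; the closed set is {s5, s8, s10, s11, s12, s14}.

{s5, s8, s10, s11, s12, s14}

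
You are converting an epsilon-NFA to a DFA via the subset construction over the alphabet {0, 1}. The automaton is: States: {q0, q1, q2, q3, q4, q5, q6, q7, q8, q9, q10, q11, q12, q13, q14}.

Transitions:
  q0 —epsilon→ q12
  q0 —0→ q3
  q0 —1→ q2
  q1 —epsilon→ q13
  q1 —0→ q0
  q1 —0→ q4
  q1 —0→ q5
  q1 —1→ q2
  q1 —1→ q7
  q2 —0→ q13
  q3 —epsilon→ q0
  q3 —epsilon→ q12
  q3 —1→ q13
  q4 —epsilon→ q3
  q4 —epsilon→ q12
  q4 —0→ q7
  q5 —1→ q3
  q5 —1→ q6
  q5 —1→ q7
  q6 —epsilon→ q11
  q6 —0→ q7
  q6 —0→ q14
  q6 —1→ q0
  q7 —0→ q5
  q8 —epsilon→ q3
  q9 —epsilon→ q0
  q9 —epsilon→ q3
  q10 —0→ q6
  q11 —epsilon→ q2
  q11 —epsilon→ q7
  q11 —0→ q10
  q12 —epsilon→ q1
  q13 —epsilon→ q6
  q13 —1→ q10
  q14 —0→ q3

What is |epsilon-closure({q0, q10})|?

9

Start with {q0, q10}.
From q0 via epsilon: add q12.
From q12 via epsilon: add q1.
From q1 via epsilon: add q13.
From q13 via epsilon: add q6.
From q6 via epsilon: add q11.
From q11 via epsilon: add q2, q7.
epsilon-closure = {q0, q1, q2, q6, q7, q10, q11, q12, q13}, which has 9 states.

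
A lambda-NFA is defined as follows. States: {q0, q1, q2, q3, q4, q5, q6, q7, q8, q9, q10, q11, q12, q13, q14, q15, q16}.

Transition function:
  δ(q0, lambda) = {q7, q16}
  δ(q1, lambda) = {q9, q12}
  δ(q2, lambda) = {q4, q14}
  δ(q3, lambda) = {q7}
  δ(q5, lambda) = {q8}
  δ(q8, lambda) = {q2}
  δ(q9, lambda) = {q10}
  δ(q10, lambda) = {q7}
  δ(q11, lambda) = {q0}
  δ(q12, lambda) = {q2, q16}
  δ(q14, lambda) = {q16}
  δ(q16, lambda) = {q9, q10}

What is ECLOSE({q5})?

{q2, q4, q5, q7, q8, q9, q10, q14, q16}

Start with {q5}.
From q5 via lambda: add q8.
From q8 via lambda: add q2.
From q2 via lambda: add q4, q14.
From q14 via lambda: add q16.
From q16 via lambda: add q9, q10.
From q10 via lambda: add q7.
No new states can be added; the closed set is {q2, q4, q5, q7, q8, q9, q10, q14, q16}.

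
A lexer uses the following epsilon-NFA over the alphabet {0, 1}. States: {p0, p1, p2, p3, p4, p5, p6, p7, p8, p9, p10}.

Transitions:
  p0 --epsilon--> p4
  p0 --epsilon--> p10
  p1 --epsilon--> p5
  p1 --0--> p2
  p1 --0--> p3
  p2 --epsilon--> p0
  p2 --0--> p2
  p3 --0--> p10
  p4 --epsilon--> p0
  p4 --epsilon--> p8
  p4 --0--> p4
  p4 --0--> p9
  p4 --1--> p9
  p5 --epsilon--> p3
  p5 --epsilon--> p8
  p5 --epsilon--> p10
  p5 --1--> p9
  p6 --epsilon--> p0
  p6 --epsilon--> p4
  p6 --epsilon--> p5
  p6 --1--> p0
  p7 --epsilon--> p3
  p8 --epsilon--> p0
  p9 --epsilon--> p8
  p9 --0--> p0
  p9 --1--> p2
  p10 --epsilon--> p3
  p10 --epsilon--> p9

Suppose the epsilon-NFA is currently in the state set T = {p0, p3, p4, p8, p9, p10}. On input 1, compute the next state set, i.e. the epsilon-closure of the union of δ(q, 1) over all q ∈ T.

p4 on 1 → {p9}.
p9 on 1 → {p2}.
No 1-transition from p0, p3, p8, p10.
Union after reading 1: {p2, p9}.
Now take the epsilon-closure:
From p2 via epsilon: add p0.
From p9 via epsilon: add p8.
From p0 via epsilon: add p4, p10.
From p10 via epsilon: add p3.
No new states can be added; the closed set is {p0, p2, p3, p4, p8, p9, p10}.

{p0, p2, p3, p4, p8, p9, p10}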